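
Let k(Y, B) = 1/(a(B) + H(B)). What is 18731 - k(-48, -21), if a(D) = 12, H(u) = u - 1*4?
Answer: 243504/13 ≈ 18731.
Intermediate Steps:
H(u) = -4 + u (H(u) = u - 4 = -4 + u)
k(Y, B) = 1/(8 + B) (k(Y, B) = 1/(12 + (-4 + B)) = 1/(8 + B))
18731 - k(-48, -21) = 18731 - 1/(8 - 21) = 18731 - 1/(-13) = 18731 - 1*(-1/13) = 18731 + 1/13 = 243504/13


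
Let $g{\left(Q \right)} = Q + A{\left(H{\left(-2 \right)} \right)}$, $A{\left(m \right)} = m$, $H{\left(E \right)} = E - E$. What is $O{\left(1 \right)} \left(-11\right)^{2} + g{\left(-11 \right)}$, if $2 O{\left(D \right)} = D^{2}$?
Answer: $\frac{99}{2} \approx 49.5$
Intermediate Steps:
$H{\left(E \right)} = 0$
$O{\left(D \right)} = \frac{D^{2}}{2}$
$g{\left(Q \right)} = Q$ ($g{\left(Q \right)} = Q + 0 = Q$)
$O{\left(1 \right)} \left(-11\right)^{2} + g{\left(-11 \right)} = \frac{1^{2}}{2} \left(-11\right)^{2} - 11 = \frac{1}{2} \cdot 1 \cdot 121 - 11 = \frac{1}{2} \cdot 121 - 11 = \frac{121}{2} - 11 = \frac{99}{2}$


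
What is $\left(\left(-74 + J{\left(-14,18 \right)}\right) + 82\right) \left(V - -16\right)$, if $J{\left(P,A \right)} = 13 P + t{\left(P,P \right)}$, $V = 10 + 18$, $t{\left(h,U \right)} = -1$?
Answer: $-7700$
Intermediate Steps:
$V = 28$
$J{\left(P,A \right)} = -1 + 13 P$ ($J{\left(P,A \right)} = 13 P - 1 = -1 + 13 P$)
$\left(\left(-74 + J{\left(-14,18 \right)}\right) + 82\right) \left(V - -16\right) = \left(\left(-74 + \left(-1 + 13 \left(-14\right)\right)\right) + 82\right) \left(28 - -16\right) = \left(\left(-74 - 183\right) + 82\right) \left(28 + 16\right) = \left(\left(-74 - 183\right) + 82\right) 44 = \left(-257 + 82\right) 44 = \left(-175\right) 44 = -7700$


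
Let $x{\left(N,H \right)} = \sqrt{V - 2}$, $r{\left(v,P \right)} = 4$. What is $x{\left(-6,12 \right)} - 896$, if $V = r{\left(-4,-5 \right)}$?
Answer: $-896 + \sqrt{2} \approx -894.59$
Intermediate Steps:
$V = 4$
$x{\left(N,H \right)} = \sqrt{2}$ ($x{\left(N,H \right)} = \sqrt{4 - 2} = \sqrt{2}$)
$x{\left(-6,12 \right)} - 896 = \sqrt{2} - 896 = -896 + \sqrt{2}$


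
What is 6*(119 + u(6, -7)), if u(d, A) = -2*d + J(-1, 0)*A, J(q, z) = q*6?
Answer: 894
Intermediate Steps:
J(q, z) = 6*q
u(d, A) = -6*A - 2*d (u(d, A) = -2*d + (6*(-1))*A = -2*d - 6*A = -6*A - 2*d)
6*(119 + u(6, -7)) = 6*(119 + (-6*(-7) - 2*6)) = 6*(119 + (42 - 12)) = 6*(119 + 30) = 6*149 = 894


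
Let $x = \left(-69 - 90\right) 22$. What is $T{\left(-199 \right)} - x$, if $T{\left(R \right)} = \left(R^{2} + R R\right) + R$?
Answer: $82501$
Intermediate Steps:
$T{\left(R \right)} = R + 2 R^{2}$ ($T{\left(R \right)} = \left(R^{2} + R^{2}\right) + R = 2 R^{2} + R = R + 2 R^{2}$)
$x = -3498$ ($x = \left(-159\right) 22 = -3498$)
$T{\left(-199 \right)} - x = - 199 \left(1 + 2 \left(-199\right)\right) - -3498 = - 199 \left(1 - 398\right) + 3498 = \left(-199\right) \left(-397\right) + 3498 = 79003 + 3498 = 82501$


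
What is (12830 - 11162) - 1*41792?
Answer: -40124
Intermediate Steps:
(12830 - 11162) - 1*41792 = 1668 - 41792 = -40124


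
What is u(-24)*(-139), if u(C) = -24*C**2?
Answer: 1921536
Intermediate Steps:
u(-24)*(-139) = -24*(-24)**2*(-139) = -24*576*(-139) = -13824*(-139) = 1921536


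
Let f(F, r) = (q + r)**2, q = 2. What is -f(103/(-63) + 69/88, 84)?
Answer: -7396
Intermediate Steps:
f(F, r) = (2 + r)**2
-f(103/(-63) + 69/88, 84) = -(2 + 84)**2 = -1*86**2 = -1*7396 = -7396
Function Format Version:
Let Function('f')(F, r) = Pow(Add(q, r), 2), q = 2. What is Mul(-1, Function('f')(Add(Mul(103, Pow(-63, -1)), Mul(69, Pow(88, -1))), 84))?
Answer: -7396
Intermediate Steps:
Function('f')(F, r) = Pow(Add(2, r), 2)
Mul(-1, Function('f')(Add(Mul(103, Pow(-63, -1)), Mul(69, Pow(88, -1))), 84)) = Mul(-1, Pow(Add(2, 84), 2)) = Mul(-1, Pow(86, 2)) = Mul(-1, 7396) = -7396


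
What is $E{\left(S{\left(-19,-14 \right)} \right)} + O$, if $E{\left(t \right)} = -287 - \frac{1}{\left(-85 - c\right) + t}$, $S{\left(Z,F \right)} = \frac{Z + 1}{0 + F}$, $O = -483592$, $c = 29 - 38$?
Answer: $- \frac{253068710}{523} \approx -4.8388 \cdot 10^{5}$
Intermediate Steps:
$c = -9$ ($c = 29 - 38 = -9$)
$S{\left(Z,F \right)} = \frac{1 + Z}{F}$
$E{\left(t \right)} = -287 - \frac{1}{-76 + t}$ ($E{\left(t \right)} = -287 - \frac{1}{\left(-85 - -9\right) + t} = -287 - \frac{1}{\left(-85 + 9\right) + t} = -287 - \frac{1}{-76 + t}$)
$E{\left(S{\left(-19,-14 \right)} \right)} + O = \frac{21811 - 287 \frac{1 - 19}{-14}}{-76 + \frac{1 - 19}{-14}} - 483592 = \frac{21811 - 287 \left(\left(- \frac{1}{14}\right) \left(-18\right)\right)}{-76 - - \frac{9}{7}} - 483592 = \frac{21811 - 369}{-76 + \frac{9}{7}} - 483592 = \frac{21811 - 369}{- \frac{523}{7}} - 483592 = \left(- \frac{7}{523}\right) 21442 - 483592 = - \frac{150094}{523} - 483592 = - \frac{253068710}{523}$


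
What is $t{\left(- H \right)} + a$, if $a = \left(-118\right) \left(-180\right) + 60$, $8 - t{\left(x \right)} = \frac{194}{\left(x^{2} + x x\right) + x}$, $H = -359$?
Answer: $\frac{5500042074}{258121} \approx 21308.0$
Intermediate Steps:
$t{\left(x \right)} = 8 - \frac{194}{x + 2 x^{2}}$ ($t{\left(x \right)} = 8 - \frac{194}{\left(x^{2} + x x\right) + x} = 8 - \frac{194}{\left(x^{2} + x^{2}\right) + x} = 8 - \frac{194}{2 x^{2} + x} = 8 - \frac{194}{x + 2 x^{2}}$)
$a = 21300$ ($a = 21240 + 60 = 21300$)
$t{\left(- H \right)} + a = \frac{2 \left(-97 + 4 \left(\left(-1\right) \left(-359\right)\right) + 8 \left(\left(-1\right) \left(-359\right)\right)^{2}\right)}{\left(-1\right) \left(-359\right) \left(1 + 2 \left(\left(-1\right) \left(-359\right)\right)\right)} + 21300 = \frac{2 \left(-97 + 4 \cdot 359 + 8 \cdot 359^{2}\right)}{359 \left(1 + 2 \cdot 359\right)} + 21300 = 2 \cdot \frac{1}{359} \frac{1}{1 + 718} \left(-97 + 1436 + 8 \cdot 128881\right) + 21300 = 2 \cdot \frac{1}{359} \cdot \frac{1}{719} \left(-97 + 1436 + 1031048\right) + 21300 = 2 \cdot \frac{1}{359} \cdot \frac{1}{719} \cdot 1032387 + 21300 = \frac{2064774}{258121} + 21300 = \frac{5500042074}{258121}$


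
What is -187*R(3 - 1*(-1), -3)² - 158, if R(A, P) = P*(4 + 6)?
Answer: -168458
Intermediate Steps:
R(A, P) = 10*P (R(A, P) = P*10 = 10*P)
-187*R(3 - 1*(-1), -3)² - 158 = -187*(10*(-3))² - 158 = -187*(-30)² - 158 = -187*900 - 158 = -168300 - 158 = -168458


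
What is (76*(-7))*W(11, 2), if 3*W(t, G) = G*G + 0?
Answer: -2128/3 ≈ -709.33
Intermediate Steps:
W(t, G) = G²/3 (W(t, G) = (G*G + 0)/3 = (G² + 0)/3 = G²/3)
(76*(-7))*W(11, 2) = (76*(-7))*((⅓)*2²) = -532*4/3 = -2128/3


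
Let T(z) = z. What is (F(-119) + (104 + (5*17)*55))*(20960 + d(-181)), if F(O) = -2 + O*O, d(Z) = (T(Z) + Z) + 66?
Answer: 391334832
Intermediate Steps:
d(Z) = 66 + 2*Z (d(Z) = (Z + Z) + 66 = 2*Z + 66 = 66 + 2*Z)
F(O) = -2 + O**2
(F(-119) + (104 + (5*17)*55))*(20960 + d(-181)) = ((-2 + (-119)**2) + (104 + (5*17)*55))*(20960 + (66 + 2*(-181))) = ((-2 + 14161) + (104 + 85*55))*(20960 + (66 - 362)) = (14159 + (104 + 4675))*(20960 - 296) = (14159 + 4779)*20664 = 18938*20664 = 391334832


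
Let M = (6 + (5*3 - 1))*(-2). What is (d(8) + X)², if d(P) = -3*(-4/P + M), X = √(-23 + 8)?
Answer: 58989/4 + 243*I*√15 ≈ 14747.0 + 941.13*I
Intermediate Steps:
M = -40 (M = (6 + (15 - 1))*(-2) = (6 + 14)*(-2) = 20*(-2) = -40)
X = I*√15 (X = √(-15) = I*√15 ≈ 3.873*I)
d(P) = 120 + 12/P (d(P) = -3*(-4/P - 40) = -3*(-40 - 4/P) = 120 + 12/P)
(d(8) + X)² = ((120 + 12/8) + I*√15)² = ((120 + 12*(⅛)) + I*√15)² = ((120 + 3/2) + I*√15)² = (243/2 + I*√15)²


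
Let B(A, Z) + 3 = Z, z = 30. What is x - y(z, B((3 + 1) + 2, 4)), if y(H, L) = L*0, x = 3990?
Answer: 3990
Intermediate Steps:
B(A, Z) = -3 + Z
y(H, L) = 0
x - y(z, B((3 + 1) + 2, 4)) = 3990 - 1*0 = 3990 + 0 = 3990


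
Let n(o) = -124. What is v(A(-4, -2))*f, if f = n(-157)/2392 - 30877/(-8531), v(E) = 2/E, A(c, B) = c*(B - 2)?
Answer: 18199985/40812304 ≈ 0.44594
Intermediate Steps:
A(c, B) = c*(-2 + B)
f = 18199985/5101538 (f = -124/2392 - 30877/(-8531) = -124*1/2392 - 30877*(-1/8531) = -31/598 + 30877/8531 = 18199985/5101538 ≈ 3.5675)
v(A(-4, -2))*f = (2/((-4*(-2 - 2))))*(18199985/5101538) = (2/((-4*(-4))))*(18199985/5101538) = (2/16)*(18199985/5101538) = (2*(1/16))*(18199985/5101538) = (⅛)*(18199985/5101538) = 18199985/40812304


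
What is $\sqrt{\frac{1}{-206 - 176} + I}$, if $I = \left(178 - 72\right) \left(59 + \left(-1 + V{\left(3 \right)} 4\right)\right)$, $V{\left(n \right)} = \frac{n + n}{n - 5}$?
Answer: $\frac{3 \sqrt{79058338}}{382} \approx 69.828$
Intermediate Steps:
$V{\left(n \right)} = \frac{2 n}{-5 + n}$
$I = 4876$ ($I = \left(178 - 72\right) \left(59 + \left(-1 + 2 \cdot 3 \frac{1}{-5 + 3} \cdot 4\right)\right) = 106 \left(59 + \left(-1 + 2 \cdot 3 \frac{1}{-2} \cdot 4\right)\right) = 106 \left(59 + \left(-1 + 2 \cdot 3 \left(- \frac{1}{2}\right) 4\right)\right) = 106 \left(59 - 13\right) = 106 \cdot 46 = 4876$)
$\sqrt{\frac{1}{-206 - 176} + I} = \sqrt{\frac{1}{-206 - 176} + 4876} = \sqrt{\frac{1}{-382} + 4876} = \sqrt{- \frac{1}{382} + 4876} = \sqrt{\frac{1862631}{382}} = \frac{3 \sqrt{79058338}}{382}$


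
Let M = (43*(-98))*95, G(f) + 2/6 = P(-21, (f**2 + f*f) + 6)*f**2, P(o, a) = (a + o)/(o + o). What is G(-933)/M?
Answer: 216498448703/2401980 ≈ 90133.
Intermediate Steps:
P(o, a) = (a + o)/(2*o) (P(o, a) = (a + o)/((2*o)) = (a + o)*(1/(2*o)) = (a + o)/(2*o))
G(f) = -1/3 + f**2*(5/14 - f**2/21) (G(f) = -1/3 + ((1/2)*(((f**2 + f*f) + 6) - 21)/(-21))*f**2 = -1/3 + ((1/2)*(-1/21)*(((f**2 + f**2) + 6) - 21))*f**2 = -1/3 + ((1/2)*(-1/21)*((2*f**2 + 6) - 21))*f**2 = -1/3 + ((1/2)*(-1/21)*((6 + 2*f**2) - 21))*f**2 = -1/3 + ((1/2)*(-1/21)*(-15 + 2*f**2))*f**2 = -1/3 + (5/14 - f**2/21)*f**2 = -1/3 + f**2*(5/14 - f**2/21))
M = -400330 (M = -4214*95 = -400330)
G(-933)/M = (-1/3 + (1/42)*(-933)**2*(15 - 2*(-933)**2))/(-400330) = (-1/3 + (1/42)*870489*(15 - 2*870489))*(-1/400330) = (-1/3 + (1/42)*870489*(15 - 1740978))*(-1/400330) = (-1/3 + (1/42)*870489*(-1740963))*(-1/400330) = (-1/3 - 72166149567/2)*(-1/400330) = -216498448703/6*(-1/400330) = 216498448703/2401980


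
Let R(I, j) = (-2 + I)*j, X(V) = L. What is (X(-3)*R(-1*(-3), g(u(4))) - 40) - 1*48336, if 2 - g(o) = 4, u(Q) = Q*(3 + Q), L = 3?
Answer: -48382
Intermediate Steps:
g(o) = -2 (g(o) = 2 - 1*4 = 2 - 4 = -2)
X(V) = 3
R(I, j) = j*(-2 + I)
(X(-3)*R(-1*(-3), g(u(4))) - 40) - 1*48336 = (3*(-2*(-2 - 1*(-3))) - 40) - 1*48336 = (3*(-2*(-2 + 3)) - 40) - 48336 = (3*(-2*1) - 40) - 48336 = (3*(-2) - 40) - 48336 = (-6 - 40) - 48336 = -46 - 48336 = -48382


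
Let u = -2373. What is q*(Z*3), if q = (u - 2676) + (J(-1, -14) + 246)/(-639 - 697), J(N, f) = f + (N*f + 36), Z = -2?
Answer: 10118619/334 ≈ 30295.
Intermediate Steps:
J(N, f) = 36 + f + N*f (J(N, f) = f + (36 + N*f) = 36 + f + N*f)
q = -3372873/668 (q = (-2373 - 2676) + ((36 - 14 - 1*(-14)) + 246)/(-639 - 697) = -5049 + ((36 - 14 + 14) + 246)/(-1336) = -5049 + (36 + 246)*(-1/1336) = -5049 + 282*(-1/1336) = -5049 - 141/668 = -3372873/668 ≈ -5049.2)
q*(Z*3) = -(-3372873)*3/334 = -3372873/668*(-6) = 10118619/334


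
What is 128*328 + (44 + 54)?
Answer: 42082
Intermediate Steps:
128*328 + (44 + 54) = 41984 + 98 = 42082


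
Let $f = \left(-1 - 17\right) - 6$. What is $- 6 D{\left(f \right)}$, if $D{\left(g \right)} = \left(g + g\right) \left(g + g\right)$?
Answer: $-13824$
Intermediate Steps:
$f = -24$ ($f = -18 - 6 = -24$)
$D{\left(g \right)} = 4 g^{2}$ ($D{\left(g \right)} = 2 g 2 g = 4 g^{2}$)
$- 6 D{\left(f \right)} = - 6 \cdot 4 \left(-24\right)^{2} = - 6 \cdot 4 \cdot 576 = \left(-6\right) 2304 = -13824$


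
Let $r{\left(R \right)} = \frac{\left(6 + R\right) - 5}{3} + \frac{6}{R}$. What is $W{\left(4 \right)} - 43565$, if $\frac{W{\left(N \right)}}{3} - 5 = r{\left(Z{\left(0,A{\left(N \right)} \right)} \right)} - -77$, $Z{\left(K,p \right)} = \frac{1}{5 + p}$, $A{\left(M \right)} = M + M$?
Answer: $- \frac{560091}{13} \approx -43084.0$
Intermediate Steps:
$A{\left(M \right)} = 2 M$
$r{\left(R \right)} = \frac{1}{3} + \frac{6}{R} + \frac{R}{3}$ ($r{\left(R \right)} = \left(1 + R\right) \frac{1}{3} + \frac{6}{R} = \left(\frac{1}{3} + \frac{R}{3}\right) + \frac{6}{R} = \frac{1}{3} + \frac{6}{R} + \frac{R}{3}$)
$W{\left(N \right)} = 246 + \left(5 + 2 N\right) \left(18 + \frac{1 + \frac{1}{5 + 2 N}}{5 + 2 N}\right)$ ($W{\left(N \right)} = 15 + 3 \left(\frac{18 + \frac{1 + \frac{1}{5 + 2 N}}{5 + 2 N}}{3 \frac{1}{5 + 2 N}} - -77\right) = 15 + 3 \left(\frac{\left(5 + 2 N\right) \left(18 + \frac{1 + \frac{1}{5 + 2 N}}{5 + 2 N}\right)}{3} + 77\right) = 15 + 3 \left(77 + \frac{\left(5 + 2 N\right) \left(18 + \frac{1 + \frac{1}{5 + 2 N}}{5 + 2 N}\right)}{3}\right) = 15 + \left(231 + \left(5 + 2 N\right) \left(18 + \frac{1 + \frac{1}{5 + 2 N}}{5 + 2 N}\right)\right) = 246 + \left(5 + 2 N\right) \left(18 + \frac{1 + \frac{1}{5 + 2 N}}{5 + 2 N}\right)$)
$W{\left(4 \right)} - 43565 = \frac{2 \left(843 + 36 \cdot 4^{2} + 427 \cdot 4\right)}{5 + 2 \cdot 4} - 43565 = \frac{2 \left(843 + 36 \cdot 16 + 1708\right)}{5 + 8} - 43565 = \frac{2 \left(843 + 576 + 1708\right)}{13} - 43565 = 2 \cdot \frac{1}{13} \cdot 3127 - 43565 = \frac{6254}{13} - 43565 = - \frac{560091}{13}$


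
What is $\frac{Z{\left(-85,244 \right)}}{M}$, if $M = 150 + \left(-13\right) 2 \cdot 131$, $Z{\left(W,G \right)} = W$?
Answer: $\frac{85}{3256} \approx 0.026106$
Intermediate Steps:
$M = -3256$ ($M = 150 - 3406 = -3256$)
$\frac{Z{\left(-85,244 \right)}}{M} = - \frac{85}{-3256} = \left(-85\right) \left(- \frac{1}{3256}\right) = \frac{85}{3256}$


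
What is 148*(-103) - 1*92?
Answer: -15336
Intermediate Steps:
148*(-103) - 1*92 = -15244 - 92 = -15336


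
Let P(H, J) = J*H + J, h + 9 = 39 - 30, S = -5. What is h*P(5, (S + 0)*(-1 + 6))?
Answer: 0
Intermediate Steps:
h = 0 (h = -9 + (39 - 30) = -9 + 9 = 0)
P(H, J) = J + H*J (P(H, J) = H*J + J = J + H*J)
h*P(5, (S + 0)*(-1 + 6)) = 0*(((-5 + 0)*(-1 + 6))*(1 + 5)) = 0*(-5*5*6) = 0*(-25*6) = 0*(-150) = 0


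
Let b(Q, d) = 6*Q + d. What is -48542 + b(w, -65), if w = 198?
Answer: -47419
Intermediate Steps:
b(Q, d) = d + 6*Q
-48542 + b(w, -65) = -48542 + (-65 + 6*198) = -48542 + (-65 + 1188) = -48542 + 1123 = -47419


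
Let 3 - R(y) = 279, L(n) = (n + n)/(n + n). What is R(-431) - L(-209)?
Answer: -277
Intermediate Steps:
L(n) = 1 (L(n) = (2*n)/((2*n)) = (2*n)*(1/(2*n)) = 1)
R(y) = -276 (R(y) = 3 - 1*279 = 3 - 279 = -276)
R(-431) - L(-209) = -276 - 1*1 = -276 - 1 = -277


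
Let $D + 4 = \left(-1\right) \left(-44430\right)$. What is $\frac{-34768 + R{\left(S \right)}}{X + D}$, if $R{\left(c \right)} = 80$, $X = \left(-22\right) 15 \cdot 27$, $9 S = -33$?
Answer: $- \frac{8672}{8879} \approx -0.97669$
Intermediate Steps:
$S = - \frac{11}{3}$ ($S = \frac{1}{9} \left(-33\right) = - \frac{11}{3} \approx -3.6667$)
$X = -8910$ ($X = \left(-330\right) 27 = -8910$)
$D = 44426$ ($D = -4 - -44430 = -4 + 44430 = 44426$)
$\frac{-34768 + R{\left(S \right)}}{X + D} = \frac{-34768 + 80}{-8910 + 44426} = - \frac{34688}{35516} = \left(-34688\right) \frac{1}{35516} = - \frac{8672}{8879}$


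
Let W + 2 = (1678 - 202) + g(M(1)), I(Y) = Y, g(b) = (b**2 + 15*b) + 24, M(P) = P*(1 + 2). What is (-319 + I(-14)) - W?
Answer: -1885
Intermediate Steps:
M(P) = 3*P (M(P) = P*3 = 3*P)
g(b) = 24 + b**2 + 15*b
W = 1552 (W = -2 + ((1678 - 202) + (24 + (3*1)**2 + 15*(3*1))) = -2 + (1476 + (24 + 3**2 + 15*3)) = -2 + (1476 + (24 + 9 + 45)) = -2 + (1476 + 78) = -2 + 1554 = 1552)
(-319 + I(-14)) - W = (-319 - 14) - 1*1552 = -333 - 1552 = -1885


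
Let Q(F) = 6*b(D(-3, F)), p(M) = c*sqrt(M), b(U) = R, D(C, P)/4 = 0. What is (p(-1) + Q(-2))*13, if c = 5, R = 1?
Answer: 78 + 65*I ≈ 78.0 + 65.0*I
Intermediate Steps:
D(C, P) = 0 (D(C, P) = 4*0 = 0)
b(U) = 1
p(M) = 5*sqrt(M)
Q(F) = 6 (Q(F) = 6*1 = 6)
(p(-1) + Q(-2))*13 = (5*sqrt(-1) + 6)*13 = (5*I + 6)*13 = (6 + 5*I)*13 = 78 + 65*I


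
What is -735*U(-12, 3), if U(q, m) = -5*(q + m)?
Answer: -33075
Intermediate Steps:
U(q, m) = -5*m - 5*q (U(q, m) = -5*(m + q) = -5*m - 5*q)
-735*U(-12, 3) = -735*(-5*3 - 5*(-12)) = -735*(-15 + 60) = -735*45 = -33075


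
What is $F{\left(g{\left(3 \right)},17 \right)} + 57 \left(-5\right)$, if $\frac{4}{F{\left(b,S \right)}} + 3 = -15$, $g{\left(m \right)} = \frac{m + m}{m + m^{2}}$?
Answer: $- \frac{2567}{9} \approx -285.22$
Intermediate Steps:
$g{\left(m \right)} = \frac{2 m}{m + m^{2}}$
$F{\left(b,S \right)} = - \frac{2}{9}$ ($F{\left(b,S \right)} = \frac{4}{-3 - 15} = \frac{4}{-18} = 4 \left(- \frac{1}{18}\right) = - \frac{2}{9}$)
$F{\left(g{\left(3 \right)},17 \right)} + 57 \left(-5\right) = - \frac{2}{9} + 57 \left(-5\right) = - \frac{2}{9} - 285 = - \frac{2567}{9}$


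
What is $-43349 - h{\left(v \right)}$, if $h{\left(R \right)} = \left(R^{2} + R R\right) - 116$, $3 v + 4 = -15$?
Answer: $- \frac{389819}{9} \approx -43313.0$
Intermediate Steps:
$v = - \frac{19}{3}$ ($v = - \frac{4}{3} + \frac{1}{3} \left(-15\right) = - \frac{4}{3} - 5 = - \frac{19}{3} \approx -6.3333$)
$h{\left(R \right)} = -116 + 2 R^{2}$ ($h{\left(R \right)} = \left(R^{2} + R^{2}\right) - 116 = 2 R^{2} - 116 = -116 + 2 R^{2}$)
$-43349 - h{\left(v \right)} = -43349 - \left(-116 + 2 \left(- \frac{19}{3}\right)^{2}\right) = -43349 - \left(-116 + 2 \cdot \frac{361}{9}\right) = -43349 - \left(-116 + \frac{722}{9}\right) = -43349 - - \frac{322}{9} = -43349 + \frac{322}{9} = - \frac{389819}{9}$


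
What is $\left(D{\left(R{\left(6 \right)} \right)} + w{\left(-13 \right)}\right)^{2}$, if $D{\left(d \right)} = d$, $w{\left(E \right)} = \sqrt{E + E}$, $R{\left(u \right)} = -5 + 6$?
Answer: $\left(1 + i \sqrt{26}\right)^{2} \approx -25.0 + 10.198 i$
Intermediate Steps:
$R{\left(u \right)} = 1$
$w{\left(E \right)} = \sqrt{2} \sqrt{E}$ ($w{\left(E \right)} = \sqrt{2 E} = \sqrt{2} \sqrt{E}$)
$\left(D{\left(R{\left(6 \right)} \right)} + w{\left(-13 \right)}\right)^{2} = \left(1 + \sqrt{2} \sqrt{-13}\right)^{2} = \left(1 + \sqrt{2} i \sqrt{13}\right)^{2} = \left(1 + i \sqrt{26}\right)^{2}$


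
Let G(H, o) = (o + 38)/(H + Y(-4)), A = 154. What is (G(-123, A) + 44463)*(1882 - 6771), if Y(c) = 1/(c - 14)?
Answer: -481478933121/2215 ≈ -2.1737e+8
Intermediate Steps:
Y(c) = 1/(-14 + c)
G(H, o) = (38 + o)/(-1/18 + H) (G(H, o) = (o + 38)/(H + 1/(-14 - 4)) = (38 + o)/(H + 1/(-18)) = (38 + o)/(H - 1/18) = (38 + o)/(-1/18 + H))
(G(-123, A) + 44463)*(1882 - 6771) = (18*(38 + 154)/(-1 + 18*(-123)) + 44463)*(1882 - 6771) = (18*192/(-1 - 2214) + 44463)*(-4889) = (18*192/(-2215) + 44463)*(-4889) = (18*(-1/2215)*192 + 44463)*(-4889) = (-3456/2215 + 44463)*(-4889) = (98482089/2215)*(-4889) = -481478933121/2215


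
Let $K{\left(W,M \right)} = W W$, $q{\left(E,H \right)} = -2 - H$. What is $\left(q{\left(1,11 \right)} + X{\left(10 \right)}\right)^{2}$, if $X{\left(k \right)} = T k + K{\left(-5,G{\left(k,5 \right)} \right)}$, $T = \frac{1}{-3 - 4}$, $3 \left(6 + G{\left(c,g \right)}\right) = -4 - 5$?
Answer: $\frac{5476}{49} \approx 111.76$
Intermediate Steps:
$G{\left(c,g \right)} = -9$ ($G{\left(c,g \right)} = -6 + \frac{-4 - 5}{3} = -6 + \frac{1}{3} \left(-9\right) = -6 - 3 = -9$)
$K{\left(W,M \right)} = W^{2}$
$T = - \frac{1}{7}$ ($T = \frac{1}{-7} = - \frac{1}{7} \approx -0.14286$)
$X{\left(k \right)} = 25 - \frac{k}{7}$ ($X{\left(k \right)} = - \frac{k}{7} + \left(-5\right)^{2} = - \frac{k}{7} + 25 = 25 - \frac{k}{7}$)
$\left(q{\left(1,11 \right)} + X{\left(10 \right)}\right)^{2} = \left(\left(-2 - 11\right) + \left(25 - \frac{10}{7}\right)\right)^{2} = \left(-13 + \frac{165}{7}\right)^{2} = \left(\frac{74}{7}\right)^{2} = \frac{5476}{49}$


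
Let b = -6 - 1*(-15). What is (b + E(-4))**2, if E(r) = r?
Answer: 25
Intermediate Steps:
b = 9 (b = -6 + 15 = 9)
(b + E(-4))**2 = (9 - 4)**2 = 5**2 = 25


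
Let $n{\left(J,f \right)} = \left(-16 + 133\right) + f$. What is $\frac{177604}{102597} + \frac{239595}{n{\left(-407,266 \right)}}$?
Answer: $\frac{24649750547}{39294651} \approx 627.31$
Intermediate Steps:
$n{\left(J,f \right)} = 117 + f$
$\frac{177604}{102597} + \frac{239595}{n{\left(-407,266 \right)}} = \frac{177604}{102597} + \frac{239595}{117 + 266} = 177604 \cdot \frac{1}{102597} + \frac{239595}{383} = \frac{177604}{102597} + 239595 \cdot \frac{1}{383} = \frac{177604}{102597} + \frac{239595}{383} = \frac{24649750547}{39294651}$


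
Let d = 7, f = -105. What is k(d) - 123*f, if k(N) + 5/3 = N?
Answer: 38761/3 ≈ 12920.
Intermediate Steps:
k(N) = -5/3 + N
k(d) - 123*f = (-5/3 + 7) - 123*(-105) = 16/3 + 12915 = 38761/3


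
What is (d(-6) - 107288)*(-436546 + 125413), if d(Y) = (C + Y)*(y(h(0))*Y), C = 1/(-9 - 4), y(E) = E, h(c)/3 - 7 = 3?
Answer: 429526573692/13 ≈ 3.3040e+10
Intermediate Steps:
h(c) = 30 (h(c) = 21 + 3*3 = 21 + 9 = 30)
C = -1/13 (C = 1/(-13) = -1/13 ≈ -0.076923)
d(Y) = 30*Y*(-1/13 + Y) (d(Y) = (-1/13 + Y)*(30*Y) = 30*Y*(-1/13 + Y))
(d(-6) - 107288)*(-436546 + 125413) = ((30/13)*(-6)*(-1 + 13*(-6)) - 107288)*(-436546 + 125413) = ((30/13)*(-6)*(-1 - 78) - 107288)*(-311133) = ((30/13)*(-6)*(-79) - 107288)*(-311133) = (14220/13 - 107288)*(-311133) = -1380524/13*(-311133) = 429526573692/13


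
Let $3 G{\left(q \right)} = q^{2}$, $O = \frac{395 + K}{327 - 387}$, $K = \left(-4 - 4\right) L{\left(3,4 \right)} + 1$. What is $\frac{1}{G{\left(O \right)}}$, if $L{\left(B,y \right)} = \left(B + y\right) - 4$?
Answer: $\frac{75}{961} \approx 0.078044$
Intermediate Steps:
$L{\left(B,y \right)} = -4 + B + y$
$K = -23$ ($K = \left(-4 - 4\right) \left(-4 + 3 + 4\right) + 1 = \left(-8\right) 3 + 1 = -24 + 1 = -23$)
$O = - \frac{31}{5}$ ($O = \frac{395 - 23}{327 - 387} = \frac{372}{-60} = 372 \left(- \frac{1}{60}\right) = - \frac{31}{5} \approx -6.2$)
$G{\left(q \right)} = \frac{q^{2}}{3}$
$\frac{1}{G{\left(O \right)}} = \frac{1}{\frac{1}{3} \left(- \frac{31}{5}\right)^{2}} = \frac{1}{\frac{1}{3} \cdot \frac{961}{25}} = \frac{1}{\frac{961}{75}} = \frac{75}{961}$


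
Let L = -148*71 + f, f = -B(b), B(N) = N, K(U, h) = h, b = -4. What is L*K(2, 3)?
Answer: -31512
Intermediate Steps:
f = 4 (f = -1*(-4) = 4)
L = -10504 (L = -148*71 + 4 = -10508 + 4 = -10504)
L*K(2, 3) = -10504*3 = -31512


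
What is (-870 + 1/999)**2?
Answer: 755385218641/998001 ≈ 7.5690e+5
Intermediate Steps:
(-870 + 1/999)**2 = (-869129/999)**2 = 755385218641/998001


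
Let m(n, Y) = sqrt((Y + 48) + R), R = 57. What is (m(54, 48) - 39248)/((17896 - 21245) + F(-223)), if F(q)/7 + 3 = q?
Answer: 39248/4931 - 3*sqrt(17)/4931 ≈ 7.9569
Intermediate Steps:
F(q) = -21 + 7*q
m(n, Y) = sqrt(105 + Y) (m(n, Y) = sqrt((Y + 48) + 57) = sqrt((48 + Y) + 57) = sqrt(105 + Y))
(m(54, 48) - 39248)/((17896 - 21245) + F(-223)) = (sqrt(105 + 48) - 39248)/((17896 - 21245) + (-21 + 7*(-223))) = (sqrt(153) - 39248)/(-3349 + (-21 - 1561)) = (3*sqrt(17) - 39248)/(-3349 - 1582) = (-39248 + 3*sqrt(17))/(-4931) = (-39248 + 3*sqrt(17))*(-1/4931) = 39248/4931 - 3*sqrt(17)/4931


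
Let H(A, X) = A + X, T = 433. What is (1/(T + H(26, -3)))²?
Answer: 1/207936 ≈ 4.8092e-6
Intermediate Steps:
(1/(T + H(26, -3)))² = (1/(433 + (26 - 3)))² = (1/(433 + 23))² = (1/456)² = 1/207936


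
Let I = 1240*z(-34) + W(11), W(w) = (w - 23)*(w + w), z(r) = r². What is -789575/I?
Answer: -789575/1433176 ≈ -0.55093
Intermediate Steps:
W(w) = 2*w*(-23 + w) (W(w) = (-23 + w)*(2*w) = 2*w*(-23 + w))
I = 1433176 (I = 1240*(-34)² + 2*11*(-23 + 11) = 1240*1156 + 2*11*(-12) = 1433440 - 264 = 1433176)
-789575/I = -789575/1433176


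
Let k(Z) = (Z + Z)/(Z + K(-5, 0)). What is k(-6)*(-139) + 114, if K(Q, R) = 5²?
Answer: 3834/19 ≈ 201.79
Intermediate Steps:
K(Q, R) = 25
k(Z) = 2*Z/(25 + Z) (k(Z) = (Z + Z)/(Z + 25) = (2*Z)/(25 + Z) = 2*Z/(25 + Z))
k(-6)*(-139) + 114 = (2*(-6)/(25 - 6))*(-139) + 114 = (2*(-6)/19)*(-139) + 114 = (2*(-6)*(1/19))*(-139) + 114 = -12/19*(-139) + 114 = 1668/19 + 114 = 3834/19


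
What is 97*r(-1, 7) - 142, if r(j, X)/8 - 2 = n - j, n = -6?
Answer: -2470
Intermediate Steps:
r(j, X) = -32 - 8*j (r(j, X) = 16 + 8*(-6 - j) = 16 + (-48 - 8*j) = -32 - 8*j)
97*r(-1, 7) - 142 = 97*(-32 - 8*(-1)) - 142 = 97*(-32 + 8) - 142 = 97*(-24) - 142 = -2328 - 142 = -2470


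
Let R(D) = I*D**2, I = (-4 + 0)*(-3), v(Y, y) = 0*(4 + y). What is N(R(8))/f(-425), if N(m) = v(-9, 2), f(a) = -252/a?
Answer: 0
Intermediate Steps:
v(Y, y) = 0
I = 12 (I = -4*(-3) = 12)
R(D) = 12*D**2
N(m) = 0
N(R(8))/f(-425) = 0/((-252/(-425))) = 0/((-252*(-1/425))) = 0/(252/425) = 0*(425/252) = 0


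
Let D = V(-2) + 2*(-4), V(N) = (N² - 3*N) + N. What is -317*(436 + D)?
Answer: -138212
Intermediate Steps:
V(N) = N² - 2*N
D = 0 (D = -2*(-2 - 2) + 2*(-4) = -2*(-4) - 8 = 8 - 8 = 0)
-317*(436 + D) = -317*(436 + 0) = -317*436 = -138212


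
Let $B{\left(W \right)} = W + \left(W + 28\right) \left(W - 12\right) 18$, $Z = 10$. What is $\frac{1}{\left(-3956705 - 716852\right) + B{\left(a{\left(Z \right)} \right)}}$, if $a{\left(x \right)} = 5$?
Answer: $- \frac{1}{4677710} \approx -2.1378 \cdot 10^{-7}$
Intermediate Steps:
$B{\left(W \right)} = W + 18 \left(-12 + W\right) \left(28 + W\right)$ ($B{\left(W \right)} = W + \left(28 + W\right) \left(-12 + W\right) 18 = W + \left(-12 + W\right) \left(28 + W\right) 18 = W + 18 \left(-12 + W\right) \left(28 + W\right)$)
$\frac{1}{\left(-3956705 - 716852\right) + B{\left(a{\left(Z \right)} \right)}} = \frac{1}{\left(-3956705 - 716852\right) + \left(-6048 + 18 \cdot 5^{2} + 289 \cdot 5\right)} = \frac{1}{\left(-3956705 - 716852\right) + \left(-6048 + 18 \cdot 25 + 1445\right)} = \frac{1}{-4673557 + \left(-6048 + 450 + 1445\right)} = \frac{1}{-4673557 - 4153} = \frac{1}{-4677710} = - \frac{1}{4677710}$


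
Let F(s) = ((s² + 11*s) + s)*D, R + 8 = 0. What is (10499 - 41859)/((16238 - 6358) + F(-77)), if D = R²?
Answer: -784/8255 ≈ -0.094973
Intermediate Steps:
R = -8 (R = -8 + 0 = -8)
D = 64 (D = (-8)² = 64)
F(s) = 64*s² + 768*s (F(s) = ((s² + 11*s) + s)*64 = (s² + 12*s)*64 = 64*s² + 768*s)
(10499 - 41859)/((16238 - 6358) + F(-77)) = (10499 - 41859)/((16238 - 6358) + 64*(-77)*(12 - 77)) = -31360/(9880 + 64*(-77)*(-65)) = -31360/(9880 + 320320) = -31360/330200 = -31360*1/330200 = -784/8255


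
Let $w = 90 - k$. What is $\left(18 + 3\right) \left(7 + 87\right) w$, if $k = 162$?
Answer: $-142128$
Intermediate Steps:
$w = -72$ ($w = 90 - 162 = -72$)
$\left(18 + 3\right) \left(7 + 87\right) w = \left(18 + 3\right) \left(7 + 87\right) \left(-72\right) = 21 \cdot 94 \left(-72\right) = 1974 \left(-72\right) = -142128$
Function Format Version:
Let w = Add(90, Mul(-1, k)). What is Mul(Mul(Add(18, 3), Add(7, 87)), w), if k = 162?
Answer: -142128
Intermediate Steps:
w = -72 (w = Add(90, Mul(-1, 162)) = Add(90, -162) = -72)
Mul(Mul(Add(18, 3), Add(7, 87)), w) = Mul(Mul(Add(18, 3), Add(7, 87)), -72) = Mul(Mul(21, 94), -72) = Mul(1974, -72) = -142128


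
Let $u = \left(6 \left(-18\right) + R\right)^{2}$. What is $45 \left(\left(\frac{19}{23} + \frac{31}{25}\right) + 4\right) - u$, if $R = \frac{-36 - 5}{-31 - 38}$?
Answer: $- \frac{268116461}{23805} \approx -11263.0$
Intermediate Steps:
$R = \frac{41}{69}$ ($R = - \frac{41}{-69} = \left(-41\right) \left(- \frac{1}{69}\right) = \frac{41}{69} \approx 0.5942$)
$u = \frac{54922921}{4761}$ ($u = \left(6 \left(-18\right) + \frac{41}{69}\right)^{2} = \left(-108 + \frac{41}{69}\right)^{2} = \left(- \frac{7411}{69}\right)^{2} = \frac{54922921}{4761} \approx 11536.0$)
$45 \left(\left(\frac{19}{23} + \frac{31}{25}\right) + 4\right) - u = 45 \left(\left(\frac{19}{23} + \frac{31}{25}\right) + 4\right) - \frac{54922921}{4761} = 45 \left(\frac{1188}{575} + 4\right) - \frac{54922921}{4761} = 45 \cdot \frac{3488}{575} - \frac{54922921}{4761} = \frac{31392}{115} - \frac{54922921}{4761} = - \frac{268116461}{23805}$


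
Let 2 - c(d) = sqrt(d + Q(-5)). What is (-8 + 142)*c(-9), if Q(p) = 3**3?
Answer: 268 - 402*sqrt(2) ≈ -300.51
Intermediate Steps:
Q(p) = 27
c(d) = 2 - sqrt(27 + d) (c(d) = 2 - sqrt(d + 27) = 2 - sqrt(27 + d))
(-8 + 142)*c(-9) = (-8 + 142)*(2 - sqrt(27 - 9)) = 134*(2 - sqrt(18)) = 134*(2 - 3*sqrt(2)) = 268 - 402*sqrt(2)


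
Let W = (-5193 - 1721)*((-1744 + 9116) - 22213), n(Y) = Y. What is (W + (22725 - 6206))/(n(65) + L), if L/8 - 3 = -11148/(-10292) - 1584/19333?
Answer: 5105067486798137/4825642513 ≈ 1.0579e+6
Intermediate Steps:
W = 102610674 (W = -6914*(7372 - 22213) = -6914*(-14841) = 102610674)
L = 1592294928/49743809 (L = 24 + 8*(-11148/(-10292) - 1584/19333) = 24 + 8*(-11148*(-1/10292) - 1584*1/19333) = 24 + 8*(2787/2573 - 1584/19333) = 24 + 8*(49805439/49743809) = 24 + 398443512/49743809 = 1592294928/49743809 ≈ 32.010)
(W + (22725 - 6206))/(n(65) + L) = (102610674 + (22725 - 6206))/(65 + 1592294928/49743809) = (102610674 + 16519)/(4825642513/49743809) = 102627193*(49743809/4825642513) = 5105067486798137/4825642513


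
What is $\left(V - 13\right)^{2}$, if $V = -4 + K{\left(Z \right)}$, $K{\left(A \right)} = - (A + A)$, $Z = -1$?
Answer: $225$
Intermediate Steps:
$K{\left(A \right)} = - 2 A$
$V = -2$ ($V = -4 - -2 = -4 + 2 = -2$)
$\left(V - 13\right)^{2} = \left(-2 - 13\right)^{2} = \left(-15\right)^{2} = 225$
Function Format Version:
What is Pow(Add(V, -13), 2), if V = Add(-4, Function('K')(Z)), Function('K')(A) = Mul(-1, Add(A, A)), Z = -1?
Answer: 225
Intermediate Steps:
Function('K')(A) = Mul(-2, A) (Function('K')(A) = Mul(-1, Mul(2, A)) = Mul(-2, A))
V = -2 (V = Add(-4, Mul(-2, -1)) = Add(-4, 2) = -2)
Pow(Add(V, -13), 2) = Pow(Add(-2, -13), 2) = Pow(-15, 2) = 225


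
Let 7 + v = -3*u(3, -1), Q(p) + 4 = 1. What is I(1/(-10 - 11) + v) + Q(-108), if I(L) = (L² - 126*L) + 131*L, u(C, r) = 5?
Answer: 164431/441 ≈ 372.86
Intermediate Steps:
Q(p) = -3 (Q(p) = -4 + 1 = -3)
v = -22 (v = -7 - 3*5 = -7 - 15 = -22)
I(L) = L² + 5*L
I(1/(-10 - 11) + v) + Q(-108) = (1/(-10 - 11) - 22)*(5 + (1/(-10 - 11) - 22)) - 3 = (1/(-21) - 22)*(5 + (1/(-21) - 22)) - 3 = (-1/21 - 22)*(5 + (-1/21 - 22)) - 3 = -463*(5 - 463/21)/21 - 3 = -463/21*(-358/21) - 3 = 165754/441 - 3 = 164431/441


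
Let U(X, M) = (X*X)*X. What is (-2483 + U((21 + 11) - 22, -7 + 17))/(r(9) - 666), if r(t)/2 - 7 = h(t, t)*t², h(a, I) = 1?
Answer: 1483/490 ≈ 3.0265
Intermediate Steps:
U(X, M) = X³ (U(X, M) = X²*X = X³)
r(t) = 14 + 2*t² (r(t) = 14 + 2*(1*t²) = 14 + 2*t²)
(-2483 + U((21 + 11) - 22, -7 + 17))/(r(9) - 666) = (-2483 + ((21 + 11) - 22)³)/((14 + 2*9²) - 666) = (-2483 + (32 - 22)³)/((14 + 2*81) - 666) = (-2483 + 10³)/((14 + 162) - 666) = (-2483 + 1000)/(176 - 666) = -1483/(-490) = -1483*(-1/490) = 1483/490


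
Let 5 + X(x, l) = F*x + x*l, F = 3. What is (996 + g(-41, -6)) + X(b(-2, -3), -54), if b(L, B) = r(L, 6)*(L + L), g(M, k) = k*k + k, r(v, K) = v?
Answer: 613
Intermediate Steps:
g(M, k) = k + k² (g(M, k) = k² + k = k + k²)
b(L, B) = 2*L² (b(L, B) = L*(L + L) = L*(2*L) = 2*L²)
X(x, l) = -5 + 3*x + l*x (X(x, l) = -5 + (3*x + x*l) = -5 + (3*x + l*x) = -5 + 3*x + l*x)
(996 + g(-41, -6)) + X(b(-2, -3), -54) = (996 - 6*(1 - 6)) + (-5 + 3*(2*(-2)²) - 108*(-2)²) = (996 - 6*(-5)) + (-5 + 3*(2*4) - 108*4) = (996 + 30) + (-5 + 3*8 - 54*8) = 1026 + (-5 + 24 - 432) = 1026 - 413 = 613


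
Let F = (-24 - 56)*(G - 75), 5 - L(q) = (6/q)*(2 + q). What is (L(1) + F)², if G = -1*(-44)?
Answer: 6086089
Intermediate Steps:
L(q) = 5 - 6*(2 + q)/q (L(q) = 5 - 6/q*(2 + q) = 5 - 6*(2 + q)/q)
G = 44
F = 2480 (F = (-24 - 56)*(44 - 75) = -80*(-31) = 2480)
(L(1) + F)² = ((-12 - 1*1)/1 + 2480)² = (1*(-12 - 1) + 2480)² = (1*(-13) + 2480)² = (-13 + 2480)² = 2467² = 6086089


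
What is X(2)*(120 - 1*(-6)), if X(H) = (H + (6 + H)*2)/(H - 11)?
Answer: -252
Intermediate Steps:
X(H) = (12 + 3*H)/(-11 + H) (X(H) = (H + (12 + 2*H))/(-11 + H) = (12 + 3*H)/(-11 + H))
X(2)*(120 - 1*(-6)) = (3*(4 + 2)/(-11 + 2))*(120 - 1*(-6)) = (3*6/(-9))*(120 + 6) = (3*(-⅑)*6)*126 = -2*126 = -252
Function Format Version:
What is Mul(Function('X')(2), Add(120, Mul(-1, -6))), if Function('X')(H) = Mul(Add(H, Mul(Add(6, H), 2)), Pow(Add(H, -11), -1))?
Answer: -252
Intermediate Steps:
Function('X')(H) = Mul(Pow(Add(-11, H), -1), Add(12, Mul(3, H))) (Function('X')(H) = Mul(Add(H, Add(12, Mul(2, H))), Pow(Add(-11, H), -1)) = Mul(Add(12, Mul(3, H)), Pow(Add(-11, H), -1)) = Mul(Pow(Add(-11, H), -1), Add(12, Mul(3, H))))
Mul(Function('X')(2), Add(120, Mul(-1, -6))) = Mul(Mul(3, Pow(Add(-11, 2), -1), Add(4, 2)), Add(120, Mul(-1, -6))) = Mul(Mul(3, Pow(-9, -1), 6), Add(120, 6)) = Mul(Mul(3, Rational(-1, 9), 6), 126) = Mul(-2, 126) = -252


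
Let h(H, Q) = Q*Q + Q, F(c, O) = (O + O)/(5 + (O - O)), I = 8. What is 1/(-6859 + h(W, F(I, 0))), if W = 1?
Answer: -1/6859 ≈ -0.00014579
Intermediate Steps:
F(c, O) = 2*O/5 (F(c, O) = (2*O)/(5 + 0) = (2*O)/5 = (2*O)*(⅕) = 2*O/5)
h(H, Q) = Q + Q² (h(H, Q) = Q² + Q = Q + Q²)
1/(-6859 + h(W, F(I, 0))) = 1/(-6859 + ((⅖)*0)*(1 + (⅖)*0)) = 1/(-6859 + 0*(1 + 0)) = 1/(-6859 + 0*1) = 1/(-6859 + 0) = 1/(-6859) = -1/6859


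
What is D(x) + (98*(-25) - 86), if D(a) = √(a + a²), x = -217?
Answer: -2536 + 6*√1302 ≈ -2319.5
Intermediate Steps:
D(x) + (98*(-25) - 86) = √(-217*(1 - 217)) + (98*(-25) - 86) = √(-217*(-216)) + (-2450 - 86) = √46872 - 2536 = 6*√1302 - 2536 = -2536 + 6*√1302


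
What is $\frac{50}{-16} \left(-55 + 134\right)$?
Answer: $- \frac{1975}{8} \approx -246.88$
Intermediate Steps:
$\frac{50}{-16} \left(-55 + 134\right) = 50 \left(- \frac{1}{16}\right) 79 = \left(- \frac{25}{8}\right) 79 = - \frac{1975}{8}$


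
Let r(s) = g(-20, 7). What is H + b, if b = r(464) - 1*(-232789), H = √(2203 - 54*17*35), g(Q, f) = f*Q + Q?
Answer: 232629 + I*√29927 ≈ 2.3263e+5 + 172.99*I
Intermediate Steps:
g(Q, f) = Q + Q*f (g(Q, f) = Q*f + Q = Q + Q*f)
H = I*√29927 (H = √(2203 - 918*35) = √(2203 - 32130) = √(-29927) = I*√29927 ≈ 172.99*I)
r(s) = -160 (r(s) = -20*(1 + 7) = -20*8 = -160)
b = 232629 (b = -160 - 1*(-232789) = -160 + 232789 = 232629)
H + b = I*√29927 + 232629 = 232629 + I*√29927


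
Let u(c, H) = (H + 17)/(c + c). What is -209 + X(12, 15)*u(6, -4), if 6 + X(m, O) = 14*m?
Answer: -67/2 ≈ -33.500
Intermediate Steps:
u(c, H) = (17 + H)/(2*c) (u(c, H) = (17 + H)/((2*c)) = (17 + H)*(1/(2*c)) = (17 + H)/(2*c))
X(m, O) = -6 + 14*m
-209 + X(12, 15)*u(6, -4) = -209 + (-6 + 14*12)*((½)*(17 - 4)/6) = -209 + (-6 + 168)*((½)*(⅙)*13) = -209 + 162*(13/12) = -209 + 351/2 = -67/2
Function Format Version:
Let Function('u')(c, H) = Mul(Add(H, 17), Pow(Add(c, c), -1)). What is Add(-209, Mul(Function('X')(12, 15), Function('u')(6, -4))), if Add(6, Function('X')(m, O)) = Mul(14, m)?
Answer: Rational(-67, 2) ≈ -33.500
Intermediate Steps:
Function('u')(c, H) = Mul(Rational(1, 2), Pow(c, -1), Add(17, H)) (Function('u')(c, H) = Mul(Add(17, H), Pow(Mul(2, c), -1)) = Mul(Add(17, H), Mul(Rational(1, 2), Pow(c, -1))) = Mul(Rational(1, 2), Pow(c, -1), Add(17, H)))
Function('X')(m, O) = Add(-6, Mul(14, m))
Add(-209, Mul(Function('X')(12, 15), Function('u')(6, -4))) = Add(-209, Mul(Add(-6, Mul(14, 12)), Mul(Rational(1, 2), Pow(6, -1), Add(17, -4)))) = Add(-209, Mul(Add(-6, 168), Mul(Rational(1, 2), Rational(1, 6), 13))) = Add(-209, Mul(162, Rational(13, 12))) = Add(-209, Rational(351, 2)) = Rational(-67, 2)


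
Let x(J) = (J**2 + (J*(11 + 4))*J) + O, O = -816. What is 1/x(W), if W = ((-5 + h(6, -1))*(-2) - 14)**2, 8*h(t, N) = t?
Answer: 1/13825 ≈ 7.2333e-5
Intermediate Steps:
h(t, N) = t/8
W = 121/4 (W = ((-5 + (1/8)*6)*(-2) - 14)**2 = ((-5 + 3/4)*(-2) - 14)**2 = (-17/4*(-2) - 14)**2 = (17/2 - 14)**2 = (-11/2)**2 = 121/4 ≈ 30.250)
x(J) = -816 + 16*J**2 (x(J) = (J**2 + (J*(11 + 4))*J) - 816 = (J**2 + (J*15)*J) - 816 = (J**2 + (15*J)*J) - 816 = (J**2 + 15*J**2) - 816 = 16*J**2 - 816 = -816 + 16*J**2)
1/x(W) = 1/(-816 + 16*(121/4)**2) = 1/(-816 + 16*(14641/16)) = 1/(-816 + 14641) = 1/13825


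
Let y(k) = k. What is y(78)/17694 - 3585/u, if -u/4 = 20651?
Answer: 11646017/243599196 ≈ 0.047808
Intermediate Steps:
u = -82604 (u = -4*20651 = -82604)
y(78)/17694 - 3585/u = 78/17694 - 3585/(-82604) = 78*(1/17694) - 3585*(-1/82604) = 13/2949 + 3585/82604 = 11646017/243599196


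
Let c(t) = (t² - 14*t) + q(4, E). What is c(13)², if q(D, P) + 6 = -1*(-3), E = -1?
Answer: 256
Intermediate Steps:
q(D, P) = -3 (q(D, P) = -6 - 1*(-3) = -6 + 3 = -3)
c(t) = -3 + t² - 14*t (c(t) = (t² - 14*t) - 3 = -3 + t² - 14*t)
c(13)² = (-3 + 13² - 14*13)² = (-3 + 169 - 182)² = (-16)² = 256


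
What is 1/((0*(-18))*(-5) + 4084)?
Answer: 1/4084 ≈ 0.00024486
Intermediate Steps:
1/((0*(-18))*(-5) + 4084) = 1/(0*(-5) + 4084) = 1/(0 + 4084) = 1/4084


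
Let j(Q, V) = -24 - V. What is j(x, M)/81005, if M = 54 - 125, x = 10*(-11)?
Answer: 47/81005 ≈ 0.00058021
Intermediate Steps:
x = -110
M = -71
j(x, M)/81005 = (-24 - 1*(-71))/81005 = (-24 + 71)*(1/81005) = 47*(1/81005) = 47/81005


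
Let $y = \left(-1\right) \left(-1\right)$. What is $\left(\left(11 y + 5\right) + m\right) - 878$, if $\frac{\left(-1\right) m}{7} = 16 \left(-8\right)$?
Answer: $34$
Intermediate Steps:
$y = 1$
$m = 896$ ($m = - 7 \cdot 16 \left(-8\right) = \left(-7\right) \left(-128\right) = 896$)
$\left(\left(11 y + 5\right) + m\right) - 878 = \left(\left(11 \cdot 1 + 5\right) + 896\right) - 878 = \left(\left(11 + 5\right) + 896\right) - 878 = \left(16 + 896\right) - 878 = 912 - 878 = 34$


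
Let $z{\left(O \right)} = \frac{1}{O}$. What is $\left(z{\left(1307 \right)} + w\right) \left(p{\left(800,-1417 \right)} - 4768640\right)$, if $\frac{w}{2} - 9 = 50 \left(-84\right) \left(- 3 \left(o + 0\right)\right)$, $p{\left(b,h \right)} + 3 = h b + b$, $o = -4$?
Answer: $\frac{777350305651339}{1307} \approx 5.9476 \cdot 10^{11}$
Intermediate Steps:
$p{\left(b,h \right)} = -3 + b + b h$ ($p{\left(b,h \right)} = -3 + \left(h b + b\right) = -3 + \left(b h + b\right) = -3 + \left(b + b h\right) = -3 + b + b h$)
$w = -100782$ ($w = 18 + 2 \cdot 50 \left(-84\right) \left(- 3 \left(-4 + 0\right)\right) = 18 + 2 \left(- 4200 \left(\left(-3\right) \left(-4\right)\right)\right) = 18 + 2 \left(\left(-4200\right) 12\right) = 18 + 2 \left(-50400\right) = 18 - 100800 = -100782$)
$\left(z{\left(1307 \right)} + w\right) \left(p{\left(800,-1417 \right)} - 4768640\right) = \left(\frac{1}{1307} - 100782\right) \left(\left(-3 + 800 + 800 \left(-1417\right)\right) - 4768640\right) = \left(\frac{1}{1307} - 100782\right) \left(\left(-3 + 800 - 1133600\right) - 4768640\right) = - \frac{131722073 \left(-1132803 - 4768640\right)}{1307} = \left(- \frac{131722073}{1307}\right) \left(-5901443\right) = \frac{777350305651339}{1307}$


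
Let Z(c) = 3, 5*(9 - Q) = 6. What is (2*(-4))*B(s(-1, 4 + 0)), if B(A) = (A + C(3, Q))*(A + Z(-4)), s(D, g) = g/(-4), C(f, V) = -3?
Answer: 64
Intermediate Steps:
Q = 39/5 (Q = 9 - ⅕*6 = 9 - 6/5 = 39/5 ≈ 7.8000)
s(D, g) = -g/4 (s(D, g) = g*(-¼) = -g/4)
B(A) = (-3 + A)*(3 + A) (B(A) = (A - 3)*(A + 3) = (-3 + A)*(3 + A))
(2*(-4))*B(s(-1, 4 + 0)) = (2*(-4))*(-9 + (-(4 + 0)/4)²) = -8*(-9 + (-¼*4)²) = -8*(-9 + (-1)²) = -8*(-9 + 1) = -8*(-8) = 64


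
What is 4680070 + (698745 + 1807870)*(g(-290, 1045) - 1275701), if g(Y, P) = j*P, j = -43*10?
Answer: -4324034032295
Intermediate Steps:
j = -430
g(Y, P) = -430*P
4680070 + (698745 + 1807870)*(g(-290, 1045) - 1275701) = 4680070 + (698745 + 1807870)*(-430*1045 - 1275701) = 4680070 + 2506615*(-449350 - 1275701) = 4680070 + 2506615*(-1725051) = 4680070 - 4324038712365 = -4324034032295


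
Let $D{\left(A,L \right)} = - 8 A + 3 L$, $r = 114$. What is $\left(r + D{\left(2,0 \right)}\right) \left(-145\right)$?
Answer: $-14210$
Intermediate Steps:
$\left(r + D{\left(2,0 \right)}\right) \left(-145\right) = \left(114 + \left(\left(-8\right) 2 + 3 \cdot 0\right)\right) \left(-145\right) = \left(114 + \left(-16 + 0\right)\right) \left(-145\right) = \left(114 - 16\right) \left(-145\right) = 98 \left(-145\right) = -14210$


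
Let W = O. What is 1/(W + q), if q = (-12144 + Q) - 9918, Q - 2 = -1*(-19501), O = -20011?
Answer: -1/22570 ≈ -4.4307e-5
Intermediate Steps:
Q = 19503 (Q = 2 - 1*(-19501) = 2 + 19501 = 19503)
W = -20011
q = -2559 (q = (-12144 + 19503) - 9918 = 7359 - 9918 = -2559)
1/(W + q) = 1/(-20011 - 2559) = 1/(-22570) = -1/22570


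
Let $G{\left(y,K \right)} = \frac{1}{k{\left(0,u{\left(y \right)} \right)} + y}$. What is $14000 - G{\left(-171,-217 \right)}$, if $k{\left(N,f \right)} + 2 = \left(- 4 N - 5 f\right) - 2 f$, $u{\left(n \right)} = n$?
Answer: $\frac{14335999}{1024} \approx 14000.0$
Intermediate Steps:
$k{\left(N,f \right)} = -2 - 7 f - 4 N$ ($k{\left(N,f \right)} = -2 - \left(4 N + 7 f\right) = -2 - 7 f - 4 N$)
$G{\left(y,K \right)} = \frac{1}{-2 - 6 y}$ ($G{\left(y,K \right)} = \frac{1}{\left(-2 - 7 y - 0\right) + y} = \frac{1}{\left(-2 - 7 y + 0\right) + y} = \frac{1}{\left(-2 - 7 y\right) + y} = \frac{1}{-2 - 6 y}$)
$14000 - G{\left(-171,-217 \right)} = 14000 - - \frac{1}{2 + 6 \left(-171\right)} = 14000 - - \frac{1}{2 - 1026} = 14000 - - \frac{1}{-1024} = 14000 - \left(-1\right) \left(- \frac{1}{1024}\right) = 14000 - \frac{1}{1024} = \frac{14335999}{1024}$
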